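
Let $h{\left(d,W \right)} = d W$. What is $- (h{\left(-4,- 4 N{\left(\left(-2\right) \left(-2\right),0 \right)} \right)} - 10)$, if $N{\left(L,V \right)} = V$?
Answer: $10$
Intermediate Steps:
$h{\left(d,W \right)} = W d$
$- (h{\left(-4,- 4 N{\left(\left(-2\right) \left(-2\right),0 \right)} \right)} - 10) = - (\left(-4\right) 0 \left(-4\right) - 10) = - (0 \left(-4\right) - 10) = - (0 - 10) = \left(-1\right) \left(-10\right) = 10$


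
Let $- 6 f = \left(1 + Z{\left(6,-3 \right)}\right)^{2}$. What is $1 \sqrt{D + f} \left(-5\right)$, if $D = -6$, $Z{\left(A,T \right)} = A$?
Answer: $- \frac{5 i \sqrt{510}}{6} \approx - 18.819 i$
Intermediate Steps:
$f = - \frac{49}{6}$ ($f = - \frac{\left(1 + 6\right)^{2}}{6} = - \frac{7^{2}}{6} = \left(- \frac{1}{6}\right) 49 = - \frac{49}{6} \approx -8.1667$)
$1 \sqrt{D + f} \left(-5\right) = 1 \sqrt{-6 - \frac{49}{6}} \left(-5\right) = 1 \sqrt{- \frac{85}{6}} \left(-5\right) = 1 \frac{i \sqrt{510}}{6} \left(-5\right) = \frac{i \sqrt{510}}{6} \left(-5\right) = - \frac{5 i \sqrt{510}}{6}$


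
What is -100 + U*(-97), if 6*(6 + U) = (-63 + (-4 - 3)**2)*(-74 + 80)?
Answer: 1840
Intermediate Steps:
U = -20 (U = -6 + ((-63 + (-4 - 3)**2)*(-74 + 80))/6 = -6 + ((-63 + (-7)**2)*6)/6 = -6 + ((-63 + 49)*6)/6 = -6 + (-14*6)/6 = -6 + (1/6)*(-84) = -6 - 14 = -20)
-100 + U*(-97) = -100 - 20*(-97) = -100 + 1940 = 1840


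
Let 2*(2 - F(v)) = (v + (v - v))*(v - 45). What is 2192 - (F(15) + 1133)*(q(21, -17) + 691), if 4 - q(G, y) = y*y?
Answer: -549968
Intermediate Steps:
q(G, y) = 4 - y² (q(G, y) = 4 - y*y = 4 - y²)
F(v) = 2 - v*(-45 + v)/2 (F(v) = 2 - (v + (v - v))*(v - 45)/2 = 2 - (v + 0)*(-45 + v)/2 = 2 - v*(-45 + v)/2)
2192 - (F(15) + 1133)*(q(21, -17) + 691) = 2192 - ((2 - ½*15² + (45/2)*15) + 1133)*((4 - 1*(-17)²) + 691) = 2192 - ((2 - ½*225 + 675/2) + 1133)*((4 - 1*289) + 691) = 2192 - ((2 - 225/2 + 675/2) + 1133)*((4 - 289) + 691) = 2192 - (227 + 1133)*(-285 + 691) = 2192 - 1360*406 = 2192 - 1*552160 = 2192 - 552160 = -549968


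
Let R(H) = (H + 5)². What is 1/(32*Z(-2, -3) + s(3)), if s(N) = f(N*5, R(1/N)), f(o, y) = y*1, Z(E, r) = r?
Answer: -9/608 ≈ -0.014803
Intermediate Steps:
R(H) = (5 + H)²
f(o, y) = y
s(N) = (5 + 1/N)²
1/(32*Z(-2, -3) + s(3)) = 1/(32*(-3) + (1 + 5*3)²/3²) = 1/(-96 + (1 + 15)²/9) = 1/(-96 + (⅑)*16²) = 1/(-96 + (⅑)*256) = 1/(-96 + 256/9) = 1/(-608/9) = -9/608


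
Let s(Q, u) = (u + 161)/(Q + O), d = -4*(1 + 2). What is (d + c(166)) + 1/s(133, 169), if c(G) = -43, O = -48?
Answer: -3613/66 ≈ -54.742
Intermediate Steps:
d = -12 ≈ -12.000
s(Q, u) = (161 + u)/(-48 + Q) (s(Q, u) = (u + 161)/(Q - 48) = (161 + u)/(-48 + Q))
(d + c(166)) + 1/s(133, 169) = (-12 - 43) + 1/((161 + 169)/(-48 + 133)) = -55 + 1/(330/85) = -55 + 1/((1/85)*330) = -55 + 1/(66/17) = -55 + 17/66 = -3613/66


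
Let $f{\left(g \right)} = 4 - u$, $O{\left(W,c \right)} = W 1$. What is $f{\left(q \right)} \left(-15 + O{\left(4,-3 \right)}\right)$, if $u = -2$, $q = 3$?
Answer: $-66$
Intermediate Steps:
$O{\left(W,c \right)} = W$
$f{\left(g \right)} = 6$ ($f{\left(g \right)} = 4 - -2 = 4 + 2 = 6$)
$f{\left(q \right)} \left(-15 + O{\left(4,-3 \right)}\right) = 6 \left(-15 + 4\right) = 6 \left(-11\right) = -66$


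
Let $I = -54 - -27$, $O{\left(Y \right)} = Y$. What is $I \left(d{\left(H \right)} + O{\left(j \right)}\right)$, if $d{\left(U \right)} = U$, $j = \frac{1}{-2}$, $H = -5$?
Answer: $\frac{297}{2} \approx 148.5$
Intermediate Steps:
$j = - \frac{1}{2} \approx -0.5$
$I = -27$ ($I = -54 + 27 = -27$)
$I \left(d{\left(H \right)} + O{\left(j \right)}\right) = - 27 \left(-5 - \frac{1}{2}\right) = \left(-27\right) \left(- \frac{11}{2}\right) = \frac{297}{2}$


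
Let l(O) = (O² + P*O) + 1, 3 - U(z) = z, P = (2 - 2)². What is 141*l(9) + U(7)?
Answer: 11558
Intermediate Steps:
P = 0 (P = 0² = 0)
U(z) = 3 - z
l(O) = 1 + O² (l(O) = (O² + 0*O) + 1 = (O² + 0) + 1 = O² + 1 = 1 + O²)
141*l(9) + U(7) = 141*(1 + 9²) + (3 - 1*7) = 141*(1 + 81) + (3 - 7) = 141*82 - 4 = 11562 - 4 = 11558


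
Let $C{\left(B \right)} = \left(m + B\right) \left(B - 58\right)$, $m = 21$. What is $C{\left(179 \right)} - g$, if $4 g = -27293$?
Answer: $\frac{124093}{4} \approx 31023.0$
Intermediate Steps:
$C{\left(B \right)} = \left(-58 + B\right) \left(21 + B\right)$ ($C{\left(B \right)} = \left(21 + B\right) \left(B - 58\right) = \left(21 + B\right) \left(-58 + B\right) = \left(-58 + B\right) \left(21 + B\right)$)
$g = - \frac{27293}{4}$ ($g = \frac{1}{4} \left(-27293\right) = - \frac{27293}{4} \approx -6823.3$)
$C{\left(179 \right)} - g = \left(-1218 + 179^{2} - 6623\right) - - \frac{27293}{4} = \left(-1218 + 32041 - 6623\right) + \frac{27293}{4} = 24200 + \frac{27293}{4} = \frac{124093}{4}$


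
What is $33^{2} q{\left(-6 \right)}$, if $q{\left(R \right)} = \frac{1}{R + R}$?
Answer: $- \frac{363}{4} \approx -90.75$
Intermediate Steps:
$q{\left(R \right)} = \frac{1}{2 R}$
$33^{2} q{\left(-6 \right)} = 33^{2} \frac{1}{2 \left(-6\right)} = 1089 \cdot \frac{1}{2} \left(- \frac{1}{6}\right) = 1089 \left(- \frac{1}{12}\right) = - \frac{363}{4}$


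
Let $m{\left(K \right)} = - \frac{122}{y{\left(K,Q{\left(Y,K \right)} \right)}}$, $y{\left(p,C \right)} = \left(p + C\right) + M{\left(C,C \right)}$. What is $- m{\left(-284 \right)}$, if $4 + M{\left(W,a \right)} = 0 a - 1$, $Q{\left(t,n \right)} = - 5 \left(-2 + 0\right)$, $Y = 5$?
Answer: $- \frac{122}{279} \approx -0.43728$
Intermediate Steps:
$Q{\left(t,n \right)} = 10$ ($Q{\left(t,n \right)} = \left(-5\right) \left(-2\right) = 10$)
$M{\left(W,a \right)} = -5$ ($M{\left(W,a \right)} = -4 - \left(1 + 0 a\right) = -4 + \left(0 - 1\right) = -4 - 1 = -5$)
$y{\left(p,C \right)} = -5 + C + p$ ($y{\left(p,C \right)} = \left(p + C\right) - 5 = \left(C + p\right) - 5 = -5 + C + p$)
$m{\left(K \right)} = - \frac{122}{5 + K}$ ($m{\left(K \right)} = - \frac{122}{-5 + 10 + K} = - \frac{122}{5 + K}$)
$- m{\left(-284 \right)} = - \frac{-122}{5 - 284} = - \frac{-122}{-279} = - \frac{\left(-122\right) \left(-1\right)}{279} = \left(-1\right) \frac{122}{279} = - \frac{122}{279}$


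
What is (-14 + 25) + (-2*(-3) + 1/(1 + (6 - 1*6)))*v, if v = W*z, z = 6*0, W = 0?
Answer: 11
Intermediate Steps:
z = 0
v = 0 (v = 0*0 = 0)
(-14 + 25) + (-2*(-3) + 1/(1 + (6 - 1*6)))*v = (-14 + 25) + (-2*(-3) + 1/(1 + (6 - 1*6)))*0 = 11 + (6 + 1/(1 + (6 - 6)))*0 = 11 + (6 + 1/(1 + 0))*0 = 11 + (6 + 1/1)*0 = 11 + (6 + 1)*0 = 11 + 7*0 = 11 + 0 = 11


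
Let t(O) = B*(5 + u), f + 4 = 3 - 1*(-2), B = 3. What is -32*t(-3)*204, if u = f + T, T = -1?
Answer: -97920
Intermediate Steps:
f = 1 (f = -4 + (3 - 1*(-2)) = -4 + (3 + 2) = -4 + 5 = 1)
u = 0 (u = 1 - 1 = 0)
t(O) = 15 (t(O) = 3*(5 + 0) = 3*5 = 15)
-32*t(-3)*204 = -32*15*204 = -480*204 = -97920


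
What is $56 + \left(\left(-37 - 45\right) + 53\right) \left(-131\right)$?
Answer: $3855$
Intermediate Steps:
$56 + \left(\left(-37 - 45\right) + 53\right) \left(-131\right) = 56 + \left(-82 + 53\right) \left(-131\right) = 56 - -3799 = 56 + 3799 = 3855$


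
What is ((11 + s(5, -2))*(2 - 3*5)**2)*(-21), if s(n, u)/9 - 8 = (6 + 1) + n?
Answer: -677859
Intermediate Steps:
s(n, u) = 135 + 9*n (s(n, u) = 72 + 9*((6 + 1) + n) = 72 + 9*(7 + n) = 72 + (63 + 9*n) = 135 + 9*n)
((11 + s(5, -2))*(2 - 3*5)**2)*(-21) = ((11 + (135 + 9*5))*(2 - 3*5)**2)*(-21) = ((11 + (135 + 45))*(2 - 15)**2)*(-21) = ((11 + 180)*(-13)**2)*(-21) = (191*169)*(-21) = 32279*(-21) = -677859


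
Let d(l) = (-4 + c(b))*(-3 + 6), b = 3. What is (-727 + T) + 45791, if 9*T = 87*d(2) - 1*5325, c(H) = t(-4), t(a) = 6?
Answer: 133591/3 ≈ 44530.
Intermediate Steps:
c(H) = 6
d(l) = 6 (d(l) = (-4 + 6)*(-3 + 6) = 2*3 = 6)
T = -1601/3 (T = (87*6 - 1*5325)/9 = (522 - 5325)/9 = (⅑)*(-4803) = -1601/3 ≈ -533.67)
(-727 + T) + 45791 = (-727 - 1601/3) + 45791 = -3782/3 + 45791 = 133591/3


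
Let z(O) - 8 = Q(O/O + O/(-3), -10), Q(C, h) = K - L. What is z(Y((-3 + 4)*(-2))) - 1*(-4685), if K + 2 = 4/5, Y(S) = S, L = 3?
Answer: 23444/5 ≈ 4688.8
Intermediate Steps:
K = -6/5 (K = -2 + 4/5 = -6/5 ≈ -1.2000)
Q(C, h) = -21/5 (Q(C, h) = -6/5 - 1*3 = -6/5 - 3 = -21/5)
z(O) = 19/5 (z(O) = 8 - 21/5 = 19/5)
z(Y((-3 + 4)*(-2))) - 1*(-4685) = 19/5 - 1*(-4685) = 19/5 + 4685 = 23444/5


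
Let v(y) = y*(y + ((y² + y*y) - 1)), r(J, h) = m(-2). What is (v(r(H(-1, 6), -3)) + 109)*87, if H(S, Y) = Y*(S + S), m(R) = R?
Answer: 8613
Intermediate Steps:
H(S, Y) = 2*S*Y (H(S, Y) = Y*(2*S) = 2*S*Y)
r(J, h) = -2
v(y) = y*(-1 + y + 2*y²) (v(y) = y*(y + ((y² + y²) - 1)) = y*(y + (2*y² - 1)) = y*(y + (-1 + 2*y²)) = y*(-1 + y + 2*y²))
(v(r(H(-1, 6), -3)) + 109)*87 = (-2*(-1 - 2 + 2*(-2)²) + 109)*87 = (-2*(-1 - 2 + 2*4) + 109)*87 = (-2*(-1 - 2 + 8) + 109)*87 = (-2*5 + 109)*87 = (-10 + 109)*87 = 99*87 = 8613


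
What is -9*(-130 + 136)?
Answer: -54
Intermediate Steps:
-9*(-130 + 136) = -9*6 = -54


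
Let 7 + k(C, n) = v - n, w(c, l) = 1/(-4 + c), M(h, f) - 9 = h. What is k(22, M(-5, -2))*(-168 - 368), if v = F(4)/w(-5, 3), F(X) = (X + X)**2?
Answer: 314632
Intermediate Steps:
M(h, f) = 9 + h
F(X) = 4*X**2 (F(X) = (2*X)**2 = 4*X**2)
v = -576 (v = (4*4**2)/(1/(-4 - 5)) = (4*16)/(1/(-9)) = 64/(-1/9) = 64*(-9) = -576)
k(C, n) = -583 - n (k(C, n) = -7 + (-576 - n) = -583 - n)
k(22, M(-5, -2))*(-168 - 368) = (-583 - (9 - 5))*(-168 - 368) = (-583 - 1*4)*(-536) = (-583 - 4)*(-536) = -587*(-536) = 314632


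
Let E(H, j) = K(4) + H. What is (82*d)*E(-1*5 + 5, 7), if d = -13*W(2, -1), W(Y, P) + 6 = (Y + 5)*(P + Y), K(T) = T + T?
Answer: -8528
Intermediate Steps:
K(T) = 2*T
W(Y, P) = -6 + (5 + Y)*(P + Y) (W(Y, P) = -6 + (Y + 5)*(P + Y) = -6 + (5 + Y)*(P + Y))
E(H, j) = 8 + H (E(H, j) = 2*4 + H = 8 + H)
d = -13 (d = -13*(-6 + 2**2 + 5*(-1) + 5*2 - 1*2) = -13*(-6 + 4 - 5 + 10 - 2) = -13*1 = -13)
(82*d)*E(-1*5 + 5, 7) = (82*(-13))*(8 + (-1*5 + 5)) = -1066*(8 + (-5 + 5)) = -1066*(8 + 0) = -1066*8 = -8528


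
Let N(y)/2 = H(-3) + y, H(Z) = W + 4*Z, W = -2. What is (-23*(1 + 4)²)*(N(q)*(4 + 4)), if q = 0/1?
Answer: 128800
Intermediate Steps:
H(Z) = -2 + 4*Z
q = 0 (q = 0*1 = 0)
N(y) = -28 + 2*y (N(y) = 2*((-2 + 4*(-3)) + y) = 2*((-2 - 12) + y) = 2*(-14 + y) = -28 + 2*y)
(-23*(1 + 4)²)*(N(q)*(4 + 4)) = (-23*(1 + 4)²)*((-28 + 2*0)*(4 + 4)) = (-23*5²)*((-28 + 0)*8) = (-23*25)*(-28*8) = -575*(-224) = 128800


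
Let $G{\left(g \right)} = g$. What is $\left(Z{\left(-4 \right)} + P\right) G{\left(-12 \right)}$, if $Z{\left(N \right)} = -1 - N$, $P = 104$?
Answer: $-1284$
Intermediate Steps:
$\left(Z{\left(-4 \right)} + P\right) G{\left(-12 \right)} = \left(\left(-1 - -4\right) + 104\right) \left(-12\right) = \left(\left(-1 + 4\right) + 104\right) \left(-12\right) = \left(3 + 104\right) \left(-12\right) = 107 \left(-12\right) = -1284$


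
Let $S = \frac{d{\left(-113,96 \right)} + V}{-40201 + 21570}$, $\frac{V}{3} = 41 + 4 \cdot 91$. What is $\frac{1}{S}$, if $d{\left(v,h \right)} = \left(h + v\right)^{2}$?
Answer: $- \frac{18631}{1504} \approx -12.388$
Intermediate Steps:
$V = 1215$ ($V = 3 \left(41 + 4 \cdot 91\right) = 3 \left(41 + 364\right) = 3 \cdot 405 = 1215$)
$S = - \frac{1504}{18631}$ ($S = \frac{\left(96 - 113\right)^{2} + 1215}{-40201 + 21570} = \frac{\left(-17\right)^{2} + 1215}{-18631} = \left(289 + 1215\right) \left(- \frac{1}{18631}\right) = 1504 \left(- \frac{1}{18631}\right) = - \frac{1504}{18631} \approx -0.080726$)
$\frac{1}{S} = \frac{1}{- \frac{1504}{18631}} = - \frac{18631}{1504}$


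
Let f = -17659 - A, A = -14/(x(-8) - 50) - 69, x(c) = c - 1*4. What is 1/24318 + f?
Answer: -13260532415/753858 ≈ -17590.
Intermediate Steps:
x(c) = -4 + c (x(c) = c - 4 = -4 + c)
A = -2132/31 (A = -14/((-4 - 8) - 50) - 69 = -14/(-12 - 50) - 69 = -14/(-62) - 69 = -14*(-1/62) - 69 = 7/31 - 69 = -2132/31 ≈ -68.774)
f = -545297/31 (f = -17659 - 1*(-2132/31) = -17659 + 2132/31 = -545297/31 ≈ -17590.)
1/24318 + f = 1/24318 - 545297/31 = -13260532415/753858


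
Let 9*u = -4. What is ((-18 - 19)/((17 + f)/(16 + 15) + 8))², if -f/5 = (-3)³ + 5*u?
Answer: 77841/10000 ≈ 7.7841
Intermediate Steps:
u = -4/9 (u = (⅑)*(-4) = -4/9 ≈ -0.44444)
f = 1315/9 (f = -5*((-3)³ + 5*(-4/9)) = -5*(-27 - 20/9) = -5*(-263/9) = 1315/9 ≈ 146.11)
((-18 - 19)/((17 + f)/(16 + 15) + 8))² = ((-18 - 19)/((17 + 1315/9)/(16 + 15) + 8))² = (-37/((1468/9)/31 + 8))² = (-37/((1468/9)*(1/31) + 8))² = (-37/(1468/279 + 8))² = (-37/3700/279)² = (-37*279/3700)² = (-279/100)² = 77841/10000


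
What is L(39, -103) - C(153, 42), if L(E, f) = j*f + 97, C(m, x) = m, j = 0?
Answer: -56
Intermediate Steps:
L(E, f) = 97 (L(E, f) = 0*f + 97 = 0 + 97 = 97)
L(39, -103) - C(153, 42) = 97 - 1*153 = 97 - 153 = -56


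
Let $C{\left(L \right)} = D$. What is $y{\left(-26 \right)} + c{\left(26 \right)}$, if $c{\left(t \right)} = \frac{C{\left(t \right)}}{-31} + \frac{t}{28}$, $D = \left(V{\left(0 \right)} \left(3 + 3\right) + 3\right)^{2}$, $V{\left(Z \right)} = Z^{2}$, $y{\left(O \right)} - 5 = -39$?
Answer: $- \frac{14479}{434} \approx -33.362$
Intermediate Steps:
$y{\left(O \right)} = -34$ ($y{\left(O \right)} = 5 - 39 = -34$)
$D = 9$ ($D = \left(0^{2} \left(3 + 3\right) + 3\right)^{2} = \left(0 \cdot 6 + 3\right)^{2} = \left(0 + 3\right)^{2} = 3^{2} = 9$)
$C{\left(L \right)} = 9$
$c{\left(t \right)} = - \frac{9}{31} + \frac{t}{28}$ ($c{\left(t \right)} = \frac{9}{-31} + \frac{t}{28} = 9 \left(- \frac{1}{31}\right) + t \frac{1}{28} = - \frac{9}{31} + \frac{t}{28}$)
$y{\left(-26 \right)} + c{\left(26 \right)} = -34 + \left(- \frac{9}{31} + \frac{1}{28} \cdot 26\right) = -34 + \left(- \frac{9}{31} + \frac{13}{14}\right) = -34 + \frac{277}{434} = - \frac{14479}{434}$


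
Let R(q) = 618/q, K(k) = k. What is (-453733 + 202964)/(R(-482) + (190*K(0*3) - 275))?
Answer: 60435329/66584 ≈ 907.66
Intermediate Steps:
(-453733 + 202964)/(R(-482) + (190*K(0*3) - 275)) = (-453733 + 202964)/(618/(-482) + (190*(0*3) - 275)) = -250769/(618*(-1/482) + (190*0 - 275)) = -250769/(-309/241 + (0 - 275)) = -250769/(-309/241 - 275) = -250769/(-66584/241) = -250769*(-241/66584) = 60435329/66584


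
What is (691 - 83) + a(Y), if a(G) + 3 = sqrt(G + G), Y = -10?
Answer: 605 + 2*I*sqrt(5) ≈ 605.0 + 4.4721*I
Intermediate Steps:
a(G) = -3 + sqrt(2)*sqrt(G) (a(G) = -3 + sqrt(G + G) = -3 + sqrt(2*G) = -3 + sqrt(2)*sqrt(G))
(691 - 83) + a(Y) = (691 - 83) + (-3 + sqrt(2)*sqrt(-10)) = 608 + (-3 + sqrt(2)*(I*sqrt(10))) = 608 + (-3 + 2*I*sqrt(5)) = 605 + 2*I*sqrt(5)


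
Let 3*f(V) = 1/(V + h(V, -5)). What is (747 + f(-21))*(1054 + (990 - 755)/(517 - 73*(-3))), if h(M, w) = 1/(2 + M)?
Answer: 695572831999/883200 ≈ 7.8756e+5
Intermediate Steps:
f(V) = 1/(3*(V + 1/(2 + V)))
(747 + f(-21))*(1054 + (990 - 755)/(517 - 73*(-3))) = (747 + (2 - 21)/(3*(1 - 21*(2 - 21))))*(1054 + (990 - 755)/(517 - 73*(-3))) = (747 + (1/3)*(-19)/(1 - 21*(-19)))*(1054 + 235/(517 + 219)) = (747 + (1/3)*(-19)/(1 + 399))*(1054 + 235/736) = (747 + (1/3)*(-19)/400)*(1054 + 235*(1/736)) = (747 + (1/3)*(1/400)*(-19))*(1054 + 235/736) = (747 - 19/1200)*(775979/736) = (896381/1200)*(775979/736) = 695572831999/883200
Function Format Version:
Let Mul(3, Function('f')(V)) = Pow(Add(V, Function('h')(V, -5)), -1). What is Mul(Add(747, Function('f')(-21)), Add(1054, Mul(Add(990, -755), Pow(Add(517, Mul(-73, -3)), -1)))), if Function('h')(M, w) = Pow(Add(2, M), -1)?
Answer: Rational(695572831999, 883200) ≈ 7.8756e+5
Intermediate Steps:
Function('f')(V) = Mul(Rational(1, 3), Pow(Add(V, Pow(Add(2, V), -1)), -1))
Mul(Add(747, Function('f')(-21)), Add(1054, Mul(Add(990, -755), Pow(Add(517, Mul(-73, -3)), -1)))) = Mul(Add(747, Mul(Rational(1, 3), Pow(Add(1, Mul(-21, Add(2, -21))), -1), Add(2, -21))), Add(1054, Mul(Add(990, -755), Pow(Add(517, Mul(-73, -3)), -1)))) = Mul(Add(747, Mul(Rational(1, 3), Pow(Add(1, Mul(-21, -19)), -1), -19)), Add(1054, Mul(235, Pow(Add(517, 219), -1)))) = Mul(Add(747, Mul(Rational(1, 3), Pow(Add(1, 399), -1), -19)), Add(1054, Mul(235, Pow(736, -1)))) = Mul(Add(747, Mul(Rational(1, 3), Pow(400, -1), -19)), Add(1054, Mul(235, Rational(1, 736)))) = Mul(Add(747, Mul(Rational(1, 3), Rational(1, 400), -19)), Add(1054, Rational(235, 736))) = Mul(Add(747, Rational(-19, 1200)), Rational(775979, 736)) = Mul(Rational(896381, 1200), Rational(775979, 736)) = Rational(695572831999, 883200)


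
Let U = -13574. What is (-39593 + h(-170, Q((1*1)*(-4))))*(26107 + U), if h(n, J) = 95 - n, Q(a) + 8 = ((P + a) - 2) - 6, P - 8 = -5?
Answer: -492897824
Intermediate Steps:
P = 3 (P = 8 - 5 = 3)
Q(a) = -13 + a (Q(a) = -8 + (((3 + a) - 2) - 6) = -8 + ((1 + a) - 6) = -8 + (-5 + a) = -13 + a)
(-39593 + h(-170, Q((1*1)*(-4))))*(26107 + U) = (-39593 + (95 - 1*(-170)))*(26107 - 13574) = (-39593 + (95 + 170))*12533 = (-39593 + 265)*12533 = -39328*12533 = -492897824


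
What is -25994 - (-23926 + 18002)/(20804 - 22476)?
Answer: -10866973/418 ≈ -25998.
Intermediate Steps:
-25994 - (-23926 + 18002)/(20804 - 22476) = -25994 - (-5924)/(-1672) = -25994 - (-5924)*(-1)/1672 = -25994 - 1*1481/418 = -25994 - 1481/418 = -10866973/418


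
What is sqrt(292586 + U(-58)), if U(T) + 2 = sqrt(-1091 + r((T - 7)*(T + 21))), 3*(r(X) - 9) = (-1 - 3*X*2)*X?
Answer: sqrt(2633256 + 291*I*sqrt(11067))/3 ≈ 540.92 + 3.1441*I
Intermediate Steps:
r(X) = 9 + X*(-1 - 6*X)/3 (r(X) = 9 + ((-1 - 3*X*2)*X)/3 = 9 + ((-1 - 6*X)*X)/3 = 9 + (X*(-1 - 6*X))/3 = 9 + X*(-1 - 6*X)/3)
U(T) = -2 + sqrt(-1082 - 2*(-7 + T)**2*(21 + T)**2 - (-7 + T)*(21 + T)/3) (U(T) = -2 + sqrt(-1091 + (9 - 2*(T - 7)**2*(T + 21)**2 - (T - 7)*(T + 21)/3)) = -2 + sqrt(-1091 + (9 - 2*(-7 + T)**2*(21 + T)**2 - (-7 + T)*(21 + T)/3)) = -2 + sqrt(-1082 - 2*(-7 + T)**2*(21 + T)**2 - (-7 + T)*(21 + T)/3))
sqrt(292586 + U(-58)) = sqrt(292586 + (-2 + sqrt(-398259 - 504*(-58)**3 - 18*(-58)**4 + 1761*(-58)**2 + 74046*(-58))/3)) = sqrt(292586 + (-2 + sqrt(-398259 - 504*(-195112) - 18*11316496 + 1761*3364 - 4294668)/3)) = sqrt(292586 + (-2 + sqrt(-398259 + 98336448 - 203696928 + 5924004 - 4294668)/3)) = sqrt(292586 + (-2 + sqrt(-104129403)/3)) = sqrt(292586 + (-2 + (97*I*sqrt(11067))/3)) = sqrt(292586 + (-2 + 97*I*sqrt(11067)/3)) = sqrt(292584 + 97*I*sqrt(11067)/3)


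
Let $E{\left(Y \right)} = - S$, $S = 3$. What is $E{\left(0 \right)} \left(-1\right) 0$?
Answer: $0$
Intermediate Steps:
$E{\left(Y \right)} = -3$ ($E{\left(Y \right)} = \left(-1\right) 3 = -3$)
$E{\left(0 \right)} \left(-1\right) 0 = \left(-3\right) \left(-1\right) 0 = 3 \cdot 0 = 0$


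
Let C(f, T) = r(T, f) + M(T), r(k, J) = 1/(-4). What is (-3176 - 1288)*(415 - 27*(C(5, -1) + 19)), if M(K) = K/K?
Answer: 527868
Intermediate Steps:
M(K) = 1
r(k, J) = -1/4
C(f, T) = 3/4 (C(f, T) = -1/4 + 1 = 3/4)
(-3176 - 1288)*(415 - 27*(C(5, -1) + 19)) = (-3176 - 1288)*(415 - 27*(3/4 + 19)) = -4464*(415 - 27*79/4) = -4464*(415 - 2133/4) = -4464*(-473/4) = 527868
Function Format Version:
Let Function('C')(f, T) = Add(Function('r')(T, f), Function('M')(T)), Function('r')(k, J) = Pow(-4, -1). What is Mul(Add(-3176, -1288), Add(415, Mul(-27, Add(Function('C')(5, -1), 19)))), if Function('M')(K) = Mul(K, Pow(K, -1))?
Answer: 527868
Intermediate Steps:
Function('M')(K) = 1
Function('r')(k, J) = Rational(-1, 4)
Function('C')(f, T) = Rational(3, 4) (Function('C')(f, T) = Add(Rational(-1, 4), 1) = Rational(3, 4))
Mul(Add(-3176, -1288), Add(415, Mul(-27, Add(Function('C')(5, -1), 19)))) = Mul(Add(-3176, -1288), Add(415, Mul(-27, Add(Rational(3, 4), 19)))) = Mul(-4464, Add(415, Mul(-27, Rational(79, 4)))) = Mul(-4464, Add(415, Rational(-2133, 4))) = Mul(-4464, Rational(-473, 4)) = 527868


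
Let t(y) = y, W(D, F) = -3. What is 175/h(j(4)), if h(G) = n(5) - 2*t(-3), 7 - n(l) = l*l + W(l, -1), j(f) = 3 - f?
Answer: -175/9 ≈ -19.444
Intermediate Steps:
n(l) = 10 - l² (n(l) = 7 - (l*l - 3) = 7 - (l² - 3) = 7 - (-3 + l²) = 7 + (3 - l²) = 10 - l²)
h(G) = -9 (h(G) = (10 - 1*5²) - 2*(-3) = (10 - 1*25) + 6 = (10 - 25) + 6 = -15 + 6 = -9)
175/h(j(4)) = 175/(-9) = 175*(-⅑) = -175/9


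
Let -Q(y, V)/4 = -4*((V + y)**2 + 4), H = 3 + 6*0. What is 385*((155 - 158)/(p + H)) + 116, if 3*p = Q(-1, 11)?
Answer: 27229/239 ≈ 113.93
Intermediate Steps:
H = 3 (H = 3 + 0 = 3)
Q(y, V) = 64 + 16*(V + y)**2 (Q(y, V) = -(-16)*((V + y)**2 + 4) = -(-16)*(4 + (V + y)**2) = -4*(-16 - 4*(V + y)**2) = 64 + 16*(V + y)**2)
p = 1664/3 (p = (64 + 16*(11 - 1)**2)/3 = (64 + 16*10**2)/3 = (64 + 16*100)/3 = (64 + 1600)/3 = (1/3)*1664 = 1664/3 ≈ 554.67)
385*((155 - 158)/(p + H)) + 116 = 385*((155 - 158)/(1664/3 + 3)) + 116 = 385*(-3/1673/3) + 116 = 385*(-3*3/1673) + 116 = 385*(-9/1673) + 116 = -495/239 + 116 = 27229/239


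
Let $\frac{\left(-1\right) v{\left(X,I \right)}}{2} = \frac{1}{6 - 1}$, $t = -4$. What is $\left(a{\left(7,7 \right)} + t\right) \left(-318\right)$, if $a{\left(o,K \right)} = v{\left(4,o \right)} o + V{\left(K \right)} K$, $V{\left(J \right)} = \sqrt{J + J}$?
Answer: $\frac{10812}{5} - 2226 \sqrt{14} \approx -6166.5$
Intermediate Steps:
$v{\left(X,I \right)} = - \frac{2}{5}$ ($v{\left(X,I \right)} = - \frac{2}{6 - 1} = - \frac{2}{5}$)
$V{\left(J \right)} = \sqrt{2} \sqrt{J}$ ($V{\left(J \right)} = \sqrt{2 J} = \sqrt{2} \sqrt{J}$)
$a{\left(o,K \right)} = - \frac{2 o}{5} + \sqrt{2} K^{\frac{3}{2}}$ ($a{\left(o,K \right)} = - \frac{2 o}{5} + \sqrt{2} \sqrt{K} K = - \frac{2 o}{5} + \sqrt{2} K^{\frac{3}{2}}$)
$\left(a{\left(7,7 \right)} + t\right) \left(-318\right) = \left(\left(\left(- \frac{2}{5}\right) 7 + \sqrt{2} \cdot 7^{\frac{3}{2}}\right) - 4\right) \left(-318\right) = \left(\left(- \frac{14}{5} + \sqrt{2} \cdot 7 \sqrt{7}\right) - 4\right) \left(-318\right) = \left(\left(- \frac{14}{5} + 7 \sqrt{14}\right) - 4\right) \left(-318\right) = \left(- \frac{34}{5} + 7 \sqrt{14}\right) \left(-318\right) = \frac{10812}{5} - 2226 \sqrt{14}$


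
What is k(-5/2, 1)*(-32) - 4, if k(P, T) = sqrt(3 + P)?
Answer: -4 - 16*sqrt(2) ≈ -26.627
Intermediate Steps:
k(-5/2, 1)*(-32) - 4 = sqrt(3 - 5/2)*(-32) - 4 = sqrt(1/2)*(-32) - 4 = (sqrt(2)/2)*(-32) - 4 = -16*sqrt(2) - 4 = -4 - 16*sqrt(2)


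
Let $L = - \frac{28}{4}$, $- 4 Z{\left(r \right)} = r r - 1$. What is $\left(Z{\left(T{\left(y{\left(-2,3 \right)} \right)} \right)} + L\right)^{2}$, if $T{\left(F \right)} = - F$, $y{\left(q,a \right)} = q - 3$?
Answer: $169$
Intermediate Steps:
$y{\left(q,a \right)} = -3 + q$ ($y{\left(q,a \right)} = q - 3 = -3 + q$)
$Z{\left(r \right)} = \frac{1}{4} - \frac{r^{2}}{4}$ ($Z{\left(r \right)} = - \frac{r r - 1}{4} = - \frac{r^{2} - 1}{4} = - \frac{-1 + r^{2}}{4} = \frac{1}{4} - \frac{r^{2}}{4}$)
$L = -7$ ($L = \left(-28\right) \frac{1}{4} = -7$)
$\left(Z{\left(T{\left(y{\left(-2,3 \right)} \right)} \right)} + L\right)^{2} = \left(\left(\frac{1}{4} - \frac{\left(- (-3 - 2)\right)^{2}}{4}\right) - 7\right)^{2} = \left(\left(\frac{1}{4} - \frac{\left(\left(-1\right) \left(-5\right)\right)^{2}}{4}\right) - 7\right)^{2} = \left(\left(\frac{1}{4} - \frac{5^{2}}{4}\right) - 7\right)^{2} = \left(\left(\frac{1}{4} - \frac{25}{4}\right) - 7\right)^{2} = \left(-6 - 7\right)^{2} = \left(-13\right)^{2} = 169$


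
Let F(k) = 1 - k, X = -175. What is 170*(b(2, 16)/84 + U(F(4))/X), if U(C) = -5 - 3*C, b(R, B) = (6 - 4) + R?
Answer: 442/105 ≈ 4.2095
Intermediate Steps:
b(R, B) = 2 + R
170*(b(2, 16)/84 + U(F(4))/X) = 170*((2 + 2)/84 + (-5 - 3*(1 - 1*4))/(-175)) = 170*(4*(1/84) + (-5 - 3*(1 - 4))*(-1/175)) = 170*(1/21 + (-5 - 3*(-3))*(-1/175)) = 170*(1/21 + (-5 + 9)*(-1/175)) = 170*(1/21 + 4*(-1/175)) = 170*(1/21 - 4/175) = 170*(13/525) = 442/105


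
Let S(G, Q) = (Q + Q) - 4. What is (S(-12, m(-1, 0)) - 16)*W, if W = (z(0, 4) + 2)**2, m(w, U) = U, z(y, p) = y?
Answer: -80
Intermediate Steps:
S(G, Q) = -4 + 2*Q (S(G, Q) = 2*Q - 4 = -4 + 2*Q)
W = 4 (W = (0 + 2)**2 = 2**2 = 4)
(S(-12, m(-1, 0)) - 16)*W = ((-4 + 2*0) - 16)*4 = ((-4 + 0) - 16)*4 = (-4 - 16)*4 = -20*4 = -80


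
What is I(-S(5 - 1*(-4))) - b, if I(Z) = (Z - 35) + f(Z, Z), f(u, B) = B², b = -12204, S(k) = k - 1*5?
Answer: 12181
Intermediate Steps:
S(k) = -5 + k (S(k) = k - 5 = -5 + k)
I(Z) = -35 + Z + Z² (I(Z) = (Z - 35) + Z² = (-35 + Z) + Z² = -35 + Z + Z²)
I(-S(5 - 1*(-4))) - b = (-35 - (-5 + (5 - 1*(-4))) + (-(-5 + (5 - 1*(-4))))²) - 1*(-12204) = (-35 - (-5 + (5 + 4)) + (-(-5 + (5 + 4)))²) + 12204 = (-35 - (-5 + 9) + (-(-5 + 9))²) + 12204 = (-35 - 1*4 + (-1*4)²) + 12204 = (-35 - 4 + (-4)²) + 12204 = (-35 - 4 + 16) + 12204 = -23 + 12204 = 12181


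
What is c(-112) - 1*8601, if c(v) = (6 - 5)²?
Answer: -8600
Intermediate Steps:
c(v) = 1 (c(v) = 1² = 1)
c(-112) - 1*8601 = 1 - 1*8601 = 1 - 8601 = -8600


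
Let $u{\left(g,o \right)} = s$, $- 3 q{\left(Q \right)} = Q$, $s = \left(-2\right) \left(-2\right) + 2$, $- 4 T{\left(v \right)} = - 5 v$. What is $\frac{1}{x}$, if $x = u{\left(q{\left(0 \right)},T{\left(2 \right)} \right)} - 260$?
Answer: $- \frac{1}{254} \approx -0.003937$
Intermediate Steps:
$T{\left(v \right)} = \frac{5 v}{4}$ ($T{\left(v \right)} = - \frac{\left(-5\right) v}{4} = \frac{5 v}{4}$)
$s = 6$ ($s = 4 + 2 = 6$)
$q{\left(Q \right)} = - \frac{Q}{3}$
$u{\left(g,o \right)} = 6$
$x = -254$ ($x = 6 - 260 = -254$)
$\frac{1}{x} = \frac{1}{-254} = - \frac{1}{254}$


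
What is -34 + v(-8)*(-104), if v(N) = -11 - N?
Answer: 278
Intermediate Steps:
-34 + v(-8)*(-104) = -34 + (-11 - 1*(-8))*(-104) = -34 + (-11 + 8)*(-104) = -34 - 3*(-104) = -34 + 312 = 278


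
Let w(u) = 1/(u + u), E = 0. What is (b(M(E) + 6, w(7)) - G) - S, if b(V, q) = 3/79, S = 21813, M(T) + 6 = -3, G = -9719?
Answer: -955423/79 ≈ -12094.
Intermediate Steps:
M(T) = -9 (M(T) = -6 - 3 = -9)
w(u) = 1/(2*u)
b(V, q) = 3/79 (b(V, q) = 3*(1/79) = 3/79)
(b(M(E) + 6, w(7)) - G) - S = (3/79 - 1*(-9719)) - 1*21813 = (3/79 + 9719) - 21813 = 767804/79 - 21813 = -955423/79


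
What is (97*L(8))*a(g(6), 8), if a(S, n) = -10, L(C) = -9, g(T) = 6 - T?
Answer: 8730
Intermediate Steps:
(97*L(8))*a(g(6), 8) = (97*(-9))*(-10) = -873*(-10) = 8730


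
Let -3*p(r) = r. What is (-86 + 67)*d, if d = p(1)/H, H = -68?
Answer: -19/204 ≈ -0.093137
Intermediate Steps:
p(r) = -r/3
d = 1/204 (d = -1/3*1/(-68) = -1/3*(-1/68) = 1/204 ≈ 0.0049020)
(-86 + 67)*d = (-86 + 67)*(1/204) = -19*1/204 = -19/204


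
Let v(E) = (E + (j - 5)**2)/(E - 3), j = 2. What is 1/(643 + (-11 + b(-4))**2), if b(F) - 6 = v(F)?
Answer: 49/33107 ≈ 0.0014801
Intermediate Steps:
v(E) = (9 + E)/(-3 + E) (v(E) = (E + (2 - 5)**2)/(E - 3) = (E + (-3)**2)/(-3 + E) = (E + 9)/(-3 + E) = (9 + E)/(-3 + E))
b(F) = 6 + (9 + F)/(-3 + F)
1/(643 + (-11 + b(-4))**2) = 1/(643 + (-11 + (-9 + 7*(-4))/(-3 - 4))**2) = 1/(643 + (-11 + (-9 - 28)/(-7))**2) = 1/(643 + (-11 - 1/7*(-37))**2) = 1/(643 + (-11 + 37/7)**2) = 1/(643 + (-40/7)**2) = 1/(643 + 1600/49) = 1/(33107/49) = 49/33107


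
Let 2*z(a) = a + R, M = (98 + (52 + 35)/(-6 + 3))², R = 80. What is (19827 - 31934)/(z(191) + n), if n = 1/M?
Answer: -115282854/1290233 ≈ -89.350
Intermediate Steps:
M = 4761 (M = (98 + 87/(-3))² = (98 + 87*(-⅓))² = (98 - 29)² = 69² = 4761)
z(a) = 40 + a/2 (z(a) = (a + 80)/2 = (80 + a)/2 = 40 + a/2)
n = 1/4761 ≈ 0.00021004
(19827 - 31934)/(z(191) + n) = (19827 - 31934)/((40 + (½)*191) + 1/4761) = -12107/((40 + 191/2) + 1/4761) = -12107/(271/2 + 1/4761) = -12107/1290233/9522 = -12107*9522/1290233 = -115282854/1290233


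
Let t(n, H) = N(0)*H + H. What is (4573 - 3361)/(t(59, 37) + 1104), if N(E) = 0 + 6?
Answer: 1212/1363 ≈ 0.88921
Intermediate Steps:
N(E) = 6
t(n, H) = 7*H (t(n, H) = 6*H + H = 7*H)
(4573 - 3361)/(t(59, 37) + 1104) = (4573 - 3361)/(7*37 + 1104) = 1212/(259 + 1104) = 1212/1363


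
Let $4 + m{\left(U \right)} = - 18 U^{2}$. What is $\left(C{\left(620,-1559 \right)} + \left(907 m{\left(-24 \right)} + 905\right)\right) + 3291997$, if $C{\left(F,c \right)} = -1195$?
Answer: $-6115697$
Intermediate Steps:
$m{\left(U \right)} = -4 - 18 U^{2}$
$\left(C{\left(620,-1559 \right)} + \left(907 m{\left(-24 \right)} + 905\right)\right) + 3291997 = \left(-1195 + \left(907 \left(-4 - 18 \left(-24\right)^{2}\right) + 905\right)\right) + 3291997 = \left(-1195 + \left(907 \left(-4 - 10368\right) + 905\right)\right) + 3291997 = \left(-1195 + \left(907 \left(-10372\right) + 905\right)\right) + 3291997 = \left(-1195 + \left(-9407404 + 905\right)\right) + 3291997 = \left(-1195 - 9406499\right) + 3291997 = -9407694 + 3291997 = -6115697$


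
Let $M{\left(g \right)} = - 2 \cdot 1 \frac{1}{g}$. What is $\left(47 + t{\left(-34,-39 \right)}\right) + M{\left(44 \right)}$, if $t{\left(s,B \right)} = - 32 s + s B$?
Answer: $\frac{54141}{22} \approx 2461.0$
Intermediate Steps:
$M{\left(g \right)} = - \frac{2}{g}$
$t{\left(s,B \right)} = - 32 s + B s$
$\left(47 + t{\left(-34,-39 \right)}\right) + M{\left(44 \right)} = \left(47 - 34 \left(-32 - 39\right)\right) - \frac{2}{44} = \left(47 - -2414\right) - \frac{1}{22} = \left(47 + 2414\right) - \frac{1}{22} = 2461 - \frac{1}{22} = \frac{54141}{22}$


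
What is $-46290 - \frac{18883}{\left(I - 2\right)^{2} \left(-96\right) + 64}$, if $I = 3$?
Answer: $- \frac{1462397}{32} \approx -45700.0$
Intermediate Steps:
$-46290 - \frac{18883}{\left(I - 2\right)^{2} \left(-96\right) + 64} = -46290 - \frac{18883}{\left(3 - 2\right)^{2} \left(-96\right) + 64} = -46290 - \frac{18883}{1^{2} \left(-96\right) + 64} = -46290 - \frac{18883}{1 \left(-96\right) + 64} = -46290 - \frac{18883}{-96 + 64} = -46290 - \frac{18883}{-32} = -46290 - 18883 \left(- \frac{1}{32}\right) = -46290 - - \frac{18883}{32} = -46290 + \frac{18883}{32} = - \frac{1462397}{32}$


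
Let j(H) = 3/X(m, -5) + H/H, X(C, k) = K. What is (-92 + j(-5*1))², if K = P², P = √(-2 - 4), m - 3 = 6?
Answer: 33489/4 ≈ 8372.3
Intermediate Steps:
m = 9 (m = 3 + 6 = 9)
P = I*√6 (P = √(-6) = I*√6 ≈ 2.4495*I)
K = -6 (K = (I*√6)² = -6)
X(C, k) = -6
j(H) = ½ (j(H) = 3/(-6) + H/H = 3*(-⅙) + 1 = -½ + 1 = ½)
(-92 + j(-5*1))² = (-92 + ½)² = (-183/2)² = 33489/4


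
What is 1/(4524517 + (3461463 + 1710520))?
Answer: 1/9696500 ≈ 1.0313e-7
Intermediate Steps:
1/(4524517 + (3461463 + 1710520)) = 1/(4524517 + 5171983) = 1/9696500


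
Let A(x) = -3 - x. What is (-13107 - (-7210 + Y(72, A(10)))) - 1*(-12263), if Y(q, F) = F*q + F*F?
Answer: 7133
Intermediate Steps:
Y(q, F) = F² + F*q (Y(q, F) = F*q + F² = F² + F*q)
(-13107 - (-7210 + Y(72, A(10)))) - 1*(-12263) = (-13107 - (-7210 + (-3 - 1*10)*((-3 - 1*10) + 72))) - 1*(-12263) = (-13107 - (-7210 + (-3 - 10)*((-3 - 10) + 72))) + 12263 = (-13107 - (-7210 - 13*(-13 + 72))) + 12263 = (-13107 - (-7210 - 13*59)) + 12263 = (-13107 - (-7210 - 767)) + 12263 = (-13107 - 1*(-7977)) + 12263 = (-13107 + 7977) + 12263 = -5130 + 12263 = 7133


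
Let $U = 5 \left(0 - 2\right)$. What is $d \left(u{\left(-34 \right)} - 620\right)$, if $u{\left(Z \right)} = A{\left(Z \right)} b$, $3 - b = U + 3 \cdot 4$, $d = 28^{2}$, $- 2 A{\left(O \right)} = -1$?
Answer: $-485688$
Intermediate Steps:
$A{\left(O \right)} = \frac{1}{2}$ ($A{\left(O \right)} = \left(- \frac{1}{2}\right) \left(-1\right) = \frac{1}{2}$)
$U = -10$ ($U = 5 \left(-2\right) = -10$)
$d = 784$
$b = 1$ ($b = 3 - \left(-10 + 3 \cdot 4\right) = 3 - \left(-10 + 12\right) = 3 - 2 = 1$)
$u{\left(Z \right)} = \frac{1}{2}$ ($u{\left(Z \right)} = \frac{1}{2} \cdot 1 = \frac{1}{2}$)
$d \left(u{\left(-34 \right)} - 620\right) = 784 \left(\frac{1}{2} - 620\right) = 784 \left(- \frac{1239}{2}\right) = -485688$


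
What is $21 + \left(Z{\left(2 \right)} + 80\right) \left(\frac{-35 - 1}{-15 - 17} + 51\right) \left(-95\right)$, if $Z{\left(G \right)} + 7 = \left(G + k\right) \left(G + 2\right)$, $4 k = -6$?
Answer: $- \frac{2970957}{8} \approx -3.7137 \cdot 10^{5}$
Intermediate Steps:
$k = - \frac{3}{2}$ ($k = \frac{1}{4} \left(-6\right) = - \frac{3}{2} \approx -1.5$)
$Z{\left(G \right)} = -7 + \left(2 + G\right) \left(- \frac{3}{2} + G\right)$ ($Z{\left(G \right)} = -7 + \left(G - \frac{3}{2}\right) \left(G + 2\right) = -7 + \left(- \frac{3}{2} + G\right) \left(2 + G\right) = -7 + \left(2 + G\right) \left(- \frac{3}{2} + G\right)$)
$21 + \left(Z{\left(2 \right)} + 80\right) \left(\frac{-35 - 1}{-15 - 17} + 51\right) \left(-95\right) = 21 + \left(\left(-10 + 2^{2} + \frac{1}{2} \cdot 2\right) + 80\right) \left(\frac{-35 - 1}{-15 - 17} + 51\right) \left(-95\right) = 21 + \left(\left(-10 + 4 + 1\right) + 80\right) \left(- \frac{36}{-32} + 51\right) \left(-95\right) = 21 + \left(-5 + 80\right) \left(\left(-36\right) \left(- \frac{1}{32}\right) + 51\right) \left(-95\right) = 21 + 75 \left(\frac{9}{8} + 51\right) \left(-95\right) = 21 + 75 \cdot \frac{417}{8} \left(-95\right) = 21 + \frac{31275}{8} \left(-95\right) = 21 - \frac{2971125}{8} = - \frac{2970957}{8}$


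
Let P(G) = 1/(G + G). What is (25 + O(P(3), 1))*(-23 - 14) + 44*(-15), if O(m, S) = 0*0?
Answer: -1585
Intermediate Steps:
P(G) = 1/(2*G)
O(m, S) = 0
(25 + O(P(3), 1))*(-23 - 14) + 44*(-15) = (25 + 0)*(-23 - 14) + 44*(-15) = 25*(-37) - 660 = -925 - 660 = -1585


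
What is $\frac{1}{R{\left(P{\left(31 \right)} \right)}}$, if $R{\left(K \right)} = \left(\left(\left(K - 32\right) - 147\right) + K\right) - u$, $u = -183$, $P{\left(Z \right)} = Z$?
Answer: $\frac{1}{66} \approx 0.015152$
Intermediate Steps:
$R{\left(K \right)} = 4 + 2 K$ ($R{\left(K \right)} = \left(\left(\left(K - 32\right) - 147\right) + K\right) - -183 = \left(\left(\left(-32 + K\right) - 147\right) + K\right) + 183 = \left(\left(-179 + K\right) + K\right) + 183 = \left(-179 + 2 K\right) + 183 = 4 + 2 K$)
$\frac{1}{R{\left(P{\left(31 \right)} \right)}} = \frac{1}{4 + 2 \cdot 31} = \frac{1}{4 + 62} = \frac{1}{66}$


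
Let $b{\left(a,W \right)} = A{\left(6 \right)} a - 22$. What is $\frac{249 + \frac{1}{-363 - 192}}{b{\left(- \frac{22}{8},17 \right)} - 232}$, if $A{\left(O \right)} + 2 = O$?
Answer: $- \frac{138194}{147075} \approx -0.93962$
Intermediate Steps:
$A{\left(O \right)} = -2 + O$
$b{\left(a,W \right)} = -22 + 4 a$ ($b{\left(a,W \right)} = \left(-2 + 6\right) a - 22 = 4 a - 22 = -22 + 4 a$)
$\frac{249 + \frac{1}{-363 - 192}}{b{\left(- \frac{22}{8},17 \right)} - 232} = \frac{249 + \frac{1}{-363 - 192}}{\left(-22 + 4 \left(- \frac{22}{8}\right)\right) - 232} = \frac{249 + \frac{1}{-555}}{\left(-22 + 4 \left(\left(-22\right) \frac{1}{8}\right)\right) - 232} = \frac{249 - \frac{1}{555}}{\left(-22 + 4 \left(- \frac{11}{4}\right)\right) - 232} = \frac{138194}{555 \left(\left(-22 - 11\right) - 232\right)} = \frac{138194}{555 \left(-33 - 232\right)} = \frac{138194}{555 \left(-265\right)} = \frac{138194}{555} \left(- \frac{1}{265}\right) = - \frac{138194}{147075}$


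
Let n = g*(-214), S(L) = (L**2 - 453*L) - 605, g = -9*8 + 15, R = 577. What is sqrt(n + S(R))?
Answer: sqrt(83141) ≈ 288.34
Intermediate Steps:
g = -57 (g = -72 + 15 = -57)
S(L) = -605 + L**2 - 453*L
n = 12198 (n = -57*(-214) = 12198)
sqrt(n + S(R)) = sqrt(12198 + (-605 + 577**2 - 453*577)) = sqrt(12198 + (-605 + 332929 - 261381)) = sqrt(12198 + 70943) = sqrt(83141)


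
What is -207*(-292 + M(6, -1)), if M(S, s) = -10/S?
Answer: 60789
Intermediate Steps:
-207*(-292 + M(6, -1)) = -207*(-292 - 10/6) = -207*(-292 - 10*⅙) = -207*(-292 - 5/3) = -207*(-881/3) = 60789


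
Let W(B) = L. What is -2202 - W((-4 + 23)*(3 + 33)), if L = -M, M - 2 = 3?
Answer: -2197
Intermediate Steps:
M = 5 (M = 2 + 3 = 5)
L = -5 (L = -1*5 = -5)
W(B) = -5
-2202 - W((-4 + 23)*(3 + 33)) = -2202 - 1*(-5) = -2202 + 5 = -2197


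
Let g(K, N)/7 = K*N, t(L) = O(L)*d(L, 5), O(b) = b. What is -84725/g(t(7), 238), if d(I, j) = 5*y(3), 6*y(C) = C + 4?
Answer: -50835/40817 ≈ -1.2454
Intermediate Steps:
y(C) = ⅔ + C/6 (y(C) = (C + 4)/6 = (4 + C)/6 = ⅔ + C/6)
d(I, j) = 35/6 (d(I, j) = 5*(⅔ + (⅙)*3) = 5*(⅔ + ½) = 5*(7/6) = 35/6)
t(L) = 35*L/6 (t(L) = L*(35/6) = 35*L/6)
g(K, N) = 7*K*N (g(K, N) = 7*(K*N) = 7*K*N)
-84725/g(t(7), 238) = -84725/(7*((35/6)*7)*238) = -84725/(7*(245/6)*238) = -84725/204085/3 = -84725*3/204085 = -50835/40817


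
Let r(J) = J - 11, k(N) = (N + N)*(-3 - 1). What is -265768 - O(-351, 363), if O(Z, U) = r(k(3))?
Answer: -265733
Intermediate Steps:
k(N) = -8*N (k(N) = (2*N)*(-4) = -8*N)
r(J) = -11 + J
O(Z, U) = -35 (O(Z, U) = -11 - 8*3 = -11 - 24 = -35)
-265768 - O(-351, 363) = -265768 - 1*(-35) = -265768 + 35 = -265733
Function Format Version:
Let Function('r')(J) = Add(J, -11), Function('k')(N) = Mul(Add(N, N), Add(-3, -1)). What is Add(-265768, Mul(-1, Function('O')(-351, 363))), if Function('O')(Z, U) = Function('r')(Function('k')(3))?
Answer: -265733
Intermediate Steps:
Function('k')(N) = Mul(-8, N) (Function('k')(N) = Mul(Mul(2, N), -4) = Mul(-8, N))
Function('r')(J) = Add(-11, J)
Function('O')(Z, U) = -35 (Function('O')(Z, U) = Add(-11, Mul(-8, 3)) = Add(-11, -24) = -35)
Add(-265768, Mul(-1, Function('O')(-351, 363))) = Add(-265768, Mul(-1, -35)) = Add(-265768, 35) = -265733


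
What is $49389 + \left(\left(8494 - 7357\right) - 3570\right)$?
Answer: $46956$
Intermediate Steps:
$49389 + \left(\left(8494 - 7357\right) - 3570\right) = 49389 + \left(1137 - 3570\right) = 49389 - 2433 = 46956$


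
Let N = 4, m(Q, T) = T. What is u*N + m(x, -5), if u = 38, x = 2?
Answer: 147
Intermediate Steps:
u*N + m(x, -5) = 38*4 - 5 = 152 - 5 = 147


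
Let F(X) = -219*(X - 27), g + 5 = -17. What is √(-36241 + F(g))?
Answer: I*√25510 ≈ 159.72*I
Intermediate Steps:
g = -22 (g = -5 - 17 = -22)
F(X) = 5913 - 219*X (F(X) = -219*(-27 + X) = 5913 - 219*X)
√(-36241 + F(g)) = √(-36241 + (5913 - 219*(-22))) = √(-36241 + (5913 + 4818)) = √(-36241 + 10731) = √(-25510) = I*√25510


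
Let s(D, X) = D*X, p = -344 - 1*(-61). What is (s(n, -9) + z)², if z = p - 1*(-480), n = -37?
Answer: 280900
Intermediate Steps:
p = -283 (p = -344 + 61 = -283)
z = 197 (z = -283 - 1*(-480) = -283 + 480 = 197)
(s(n, -9) + z)² = (-37*(-9) + 197)² = (333 + 197)² = 530² = 280900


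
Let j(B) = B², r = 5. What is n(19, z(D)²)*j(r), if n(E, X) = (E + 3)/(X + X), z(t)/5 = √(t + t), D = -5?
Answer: -11/10 ≈ -1.1000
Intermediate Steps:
z(t) = 5*√2*√t (z(t) = 5*√(t + t) = 5*√(2*t) = 5*(√2*√t) = 5*√2*√t)
n(E, X) = (3 + E)/(2*X) (n(E, X) = (3 + E)/((2*X)) = (3 + E)*(1/(2*X)) = (3 + E)/(2*X))
n(19, z(D)²)*j(r) = ((3 + 19)/(2*((5*√2*√(-5))²)))*5² = ((½)*22/(5*√2*(I*√5))²)*25 = ((½)*22/(5*I*√10)²)*25 = ((½)*22/(-250))*25 = ((½)*(-1/250)*22)*25 = -11/250*25 = -11/10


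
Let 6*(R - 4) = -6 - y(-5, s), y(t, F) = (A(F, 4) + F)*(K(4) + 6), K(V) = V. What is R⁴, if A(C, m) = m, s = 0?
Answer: 14641/81 ≈ 180.75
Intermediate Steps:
y(t, F) = 40 + 10*F (y(t, F) = (4 + F)*(4 + 6) = (4 + F)*10 = 40 + 10*F)
R = -11/3 (R = 4 + (-6 - (40 + 10*0))/6 = 4 + (-6 - (40 + 0))/6 = 4 + (-6 - 1*40)/6 = 4 + (-6 - 40)/6 = 4 + (⅙)*(-46) = 4 - 23/3 = -11/3 ≈ -3.6667)
R⁴ = (-11/3)⁴ = 14641/81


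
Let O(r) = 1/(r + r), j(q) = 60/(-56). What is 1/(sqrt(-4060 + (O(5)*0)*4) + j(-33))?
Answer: -42/159197 - 392*I*sqrt(1015)/795985 ≈ -0.00026382 - 0.01569*I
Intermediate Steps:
j(q) = -15/14 (j(q) = 60*(-1/56) = -15/14)
O(r) = 1/(2*r)
1/(sqrt(-4060 + (O(5)*0)*4) + j(-33)) = 1/(sqrt(-4060 + (((1/2)/5)*0)*4) - 15/14) = 1/(sqrt(-4060 + (((1/2)*(1/5))*0)*4) - 15/14) = 1/(sqrt(-4060 + ((1/10)*0)*4) - 15/14) = 1/(sqrt(-4060 + 0*4) - 15/14) = 1/(sqrt(-4060 + 0) - 15/14) = 1/(sqrt(-4060) - 15/14) = 1/(2*I*sqrt(1015) - 15/14) = 1/(-15/14 + 2*I*sqrt(1015))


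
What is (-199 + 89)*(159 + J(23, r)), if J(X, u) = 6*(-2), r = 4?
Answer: -16170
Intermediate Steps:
J(X, u) = -12
(-199 + 89)*(159 + J(23, r)) = (-199 + 89)*(159 - 12) = -110*147 = -16170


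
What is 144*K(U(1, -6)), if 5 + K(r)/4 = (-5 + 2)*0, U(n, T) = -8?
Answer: -2880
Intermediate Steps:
K(r) = -20 (K(r) = -20 + 4*((-5 + 2)*0) = -20 + 4*(-3*0) = -20 + 4*0 = -20 + 0 = -20)
144*K(U(1, -6)) = 144*(-20) = -2880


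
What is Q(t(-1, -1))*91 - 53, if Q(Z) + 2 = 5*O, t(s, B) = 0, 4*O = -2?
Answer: -925/2 ≈ -462.50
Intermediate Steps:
O = -1/2 (O = (1/4)*(-2) = -1/2 ≈ -0.50000)
Q(Z) = -9/2 (Q(Z) = -2 + 5*(-1/2) = -2 - 5/2 = -9/2)
Q(t(-1, -1))*91 - 53 = -9/2*91 - 53 = -819/2 - 53 = -925/2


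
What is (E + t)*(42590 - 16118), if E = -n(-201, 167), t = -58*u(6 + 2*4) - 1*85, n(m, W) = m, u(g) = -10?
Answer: 18424512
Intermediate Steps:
t = 495 (t = -58*(-10) - 1*85 = 580 - 85 = 495)
E = 201 (E = -1*(-201) = 201)
(E + t)*(42590 - 16118) = (201 + 495)*(42590 - 16118) = 696*26472 = 18424512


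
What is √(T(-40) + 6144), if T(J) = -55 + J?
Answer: √6049 ≈ 77.775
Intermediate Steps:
√(T(-40) + 6144) = √((-55 - 40) + 6144) = √(-95 + 6144) = √6049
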